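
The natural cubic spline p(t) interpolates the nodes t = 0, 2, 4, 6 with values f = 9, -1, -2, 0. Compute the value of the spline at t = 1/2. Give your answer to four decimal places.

Write m_i for p''(x_i). With h_i = 2, 2, 2 and divided differences Δ_i = -5, -1/2, 1, the continuity of p' gives the tridiagonal system
  2·m_0 + 8·m_1 + 2·m_2 = 6(Δ_1 - Δ_0) = 27
  2·m_1 + 8·m_2 + 2·m_3 = 6(Δ_2 - Δ_1) = 9
Natural end conditions: m_0 = m_3 = 0.
Solving: m_0 = 0, m_1 = 33/10, m_2 = 3/10, m_3 = 0.
On [0, 2], p(t) = 9 - 61/10·t + 0·t² + 11/40·t³.
With t = 1/2: p(1/2) = 383/64.

5.9844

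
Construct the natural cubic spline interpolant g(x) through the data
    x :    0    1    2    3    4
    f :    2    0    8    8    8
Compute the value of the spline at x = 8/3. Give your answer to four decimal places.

Let M_i = g''(x_i). Step sizes h_i = 1, 1, 1, 1; slopes of the chords Δ_i = (y_(i+1) - y_i)/h_i = -2, 8, 0, 0.
  1·M_0 + 4·M_1 + 1·M_2 = 6(Δ_1 - Δ_0) = 60
  1·M_1 + 4·M_2 + 1·M_3 = 6(Δ_2 - Δ_1) = -48
  1·M_2 + 4·M_3 + 1·M_4 = 6(Δ_3 - Δ_2) = 0
Natural end conditions: M_0 = M_4 = 0.
Forward elimination and back-substitution give M_0 = 0, M_1 = 39/2, M_2 = -18, M_3 = 9/2, M_4 = 0.
On [2, 3], g(x) = 8 + 21/4·(x - 2) - 9·(x - 2)² + 15/4·(x - 2)³.
With (x - 2) = 2/3: g(8/3) = 155/18.

8.6111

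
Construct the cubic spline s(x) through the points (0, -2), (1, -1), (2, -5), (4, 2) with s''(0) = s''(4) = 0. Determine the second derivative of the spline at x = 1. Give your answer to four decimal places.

-9.7826

Write σ_i for s''(x_i). With h_i = 1, 1, 2 and divided differences Δ_i = 1, -4, 7/2, the continuity of s' gives the tridiagonal system
  1·σ_0 + 4·σ_1 + 1·σ_2 = 6(Δ_1 - Δ_0) = -30
  1·σ_1 + 6·σ_2 + 2·σ_3 = 6(Δ_2 - Δ_1) = 45
Natural end conditions: σ_0 = σ_3 = 0.
Solving the tridiagonal system: σ_0 = 0, σ_1 = -225/23, σ_2 = 210/23, σ_3 = 0.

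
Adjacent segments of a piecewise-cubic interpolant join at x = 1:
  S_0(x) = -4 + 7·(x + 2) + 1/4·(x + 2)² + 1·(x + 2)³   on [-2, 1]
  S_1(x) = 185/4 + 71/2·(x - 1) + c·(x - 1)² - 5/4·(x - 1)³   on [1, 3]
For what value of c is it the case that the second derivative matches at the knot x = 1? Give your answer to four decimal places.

S_0''(x) = 1/2 + 6·(x + 2), so S_0''(1) = 37/2. On the right, S_1''(1) = 2c, so c = 37/4.

9.2500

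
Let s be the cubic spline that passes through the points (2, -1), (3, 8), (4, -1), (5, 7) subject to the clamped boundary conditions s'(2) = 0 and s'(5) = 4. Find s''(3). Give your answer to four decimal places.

-52.1333

Let M_i = s''(x_i). Step sizes h_i = 1, 1, 1; slopes of the chords Δ_i = (y_(i+1) - y_i)/h_i = 9, -9, 8.
  1·M_0 + 4·M_1 + 1·M_2 = 6(Δ_1 - Δ_0) = -108
  1·M_1 + 4·M_2 + 1·M_3 = 6(Δ_2 - Δ_1) = 102
Clamped end conditions give two more equations: 2h_0·M_0 + h_0·M_1 = 6(Δ_0 - s'(2)) = 54 and h_2·M_2 + 2h_2·M_3 = 6(s'(5) - Δ_2) = -24.
Hence M_0 = 796/15, M_1 = -782/15, M_2 = 712/15, M_3 = -536/15.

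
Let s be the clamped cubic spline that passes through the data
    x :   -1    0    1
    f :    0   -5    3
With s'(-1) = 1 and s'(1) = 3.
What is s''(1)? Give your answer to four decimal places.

Write M_i for s''(x_i). With h_i = 1, 1 and divided differences Δ_i = -5, 8, the continuity of s' gives the tridiagonal system
  1·M_0 + 4·M_1 + 1·M_2 = 6(Δ_1 - Δ_0) = 78
Clamped end conditions give two more equations: 2h_0·M_0 + h_0·M_1 = 6(Δ_0 - s'(-1)) = -36 and h_1·M_1 + 2h_1·M_2 = 6(s'(1) - Δ_1) = -30.
Hence M_0 = -73/2, M_1 = 37, M_2 = -67/2.

-33.5000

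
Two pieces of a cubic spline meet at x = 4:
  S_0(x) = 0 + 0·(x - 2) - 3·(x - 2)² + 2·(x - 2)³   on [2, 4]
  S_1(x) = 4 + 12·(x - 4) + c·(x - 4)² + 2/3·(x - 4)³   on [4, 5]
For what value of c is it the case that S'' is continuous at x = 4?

9

S_0''(x) = -6 + 12·(x - 2), so S_0''(4) = 18. On the right, S_1''(4) = 2c, so c = 9.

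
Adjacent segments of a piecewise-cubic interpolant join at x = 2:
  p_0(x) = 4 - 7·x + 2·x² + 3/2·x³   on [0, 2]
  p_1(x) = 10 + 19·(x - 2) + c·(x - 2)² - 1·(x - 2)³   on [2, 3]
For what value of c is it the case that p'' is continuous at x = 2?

p_0''(x) = 4 + 9·x, so p_0''(2) = 22. On the right, p_1''(2) = 2c, so c = 11.

11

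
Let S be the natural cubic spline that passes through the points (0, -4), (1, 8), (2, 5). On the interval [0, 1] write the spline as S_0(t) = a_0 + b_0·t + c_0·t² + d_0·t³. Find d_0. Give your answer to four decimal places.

-3.7500

With M_i denoting the second derivative at x_i, h_i = 1, 1, and Δ_i = (y_(i+1) − y_i)/h_i = 12, -3:
  1·M_0 + 4·M_1 + 1·M_2 = 6(Δ_1 - Δ_0) = -90
Natural end conditions: M_0 = M_2 = 0.
Solving: M_0 = 0, M_1 = -45/2, M_2 = 0.
On [0, 1], with S_0(t) = a_0 + b_0·t + c_0·t² + d_0·t³: c_0 = M_0/2 = 0, d_0 = (M_1 - M_0)/(6h_0) = -15/4, b_0 = Δ_0 - h_0(2M_0 + M_1)/6 = 63/4.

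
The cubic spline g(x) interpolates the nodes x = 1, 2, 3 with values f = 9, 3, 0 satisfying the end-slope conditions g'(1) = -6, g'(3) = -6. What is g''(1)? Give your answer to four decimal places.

Put M_i = g'' at the i-th knot. Here h = (1, 1) and Δ = (-6, -3), so the interior equations h_(i-1)·M_(i-1) + 2(h_(i-1)+h_i)·M_i + h_i·M_(i+1) = 6(Δ_i − Δ_(i-1)) read
  1·M_0 + 4·M_1 + 1·M_2 = 6(Δ_1 - Δ_0) = 18
Clamped end conditions give two more equations: 2h_0·M_0 + h_0·M_1 = 6(Δ_0 - g'(1)) = 0 and h_1·M_1 + 2h_1·M_2 = 6(g'(3) - Δ_1) = -18.
Forward elimination and back-substitution give M_0 = -9/2, M_1 = 9, M_2 = -27/2.

-4.5000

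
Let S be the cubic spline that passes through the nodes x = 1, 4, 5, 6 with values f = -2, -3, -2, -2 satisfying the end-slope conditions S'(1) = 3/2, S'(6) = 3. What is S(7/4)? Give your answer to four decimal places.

Write σ_i for S''(x_i). With h_i = 3, 1, 1 and divided differences Δ_i = -1/3, 1, 0, the continuity of S' gives the tridiagonal system
  3·σ_0 + 8·σ_1 + 1·σ_2 = 6(Δ_1 - Δ_0) = 8
  1·σ_1 + 4·σ_2 + 1·σ_3 = 6(Δ_2 - Δ_1) = -6
Clamped end conditions give two more equations: 2h_0·σ_0 + h_0·σ_1 = 6(Δ_0 - S'(1)) = -11 and h_2·σ_2 + 2h_2·σ_3 = 6(S'(6) - Δ_2) = 18.
Solving the tridiagonal system: σ_0 = -284/87, σ_1 = 83/29, σ_2 = -148/29, σ_3 = 335/29.
On [1, 4], S(x) = -2 + 3/2·(x - 1) - 142/87·(x - 1)² + 533/1566·(x - 1)³.
With (x - 1) = 3/4: S(7/4) = -6123/3712.

-1.6495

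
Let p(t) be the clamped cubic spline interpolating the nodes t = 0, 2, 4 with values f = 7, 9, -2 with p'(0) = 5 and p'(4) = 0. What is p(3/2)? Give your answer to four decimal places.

Put σ_i = p'' at the i-th knot. Here h = (2, 2) and Δ = (1, -11/2), so the interior equations h_(i-1)·σ_(i-1) + 2(h_(i-1)+h_i)·σ_i + h_i·σ_(i+1) = 6(Δ_i − Δ_(i-1)) read
  2·σ_0 + 8·σ_1 + 2·σ_2 = 6(Δ_1 - Δ_0) = -39
Clamped end conditions give two more equations: 2h_0·σ_0 + h_0·σ_1 = 6(Δ_0 - p'(0)) = -24 and h_1·σ_1 + 2h_1·σ_2 = 6(p'(4) - Δ_1) = 33.
Hence σ_0 = -19/8, σ_1 = -29/4, σ_2 = 95/8.
On [0, 2], p(t) = 7 + 5·t - 19/16·t² - 13/32·t³.
With t = 3/2: p(3/2) = 2677/256.

10.4570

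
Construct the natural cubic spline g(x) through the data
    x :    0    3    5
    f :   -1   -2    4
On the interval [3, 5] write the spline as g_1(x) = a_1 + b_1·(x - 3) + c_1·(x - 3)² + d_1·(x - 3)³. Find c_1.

Let M_i = g''(x_i). Step sizes h_i = 3, 2; slopes of the chords Δ_i = (y_(i+1) - y_i)/h_i = -1/3, 3.
  3·M_0 + 10·M_1 + 2·M_2 = 6(Δ_1 - Δ_0) = 20
Natural end conditions: M_0 = M_2 = 0.
Solving: M_0 = 0, M_1 = 2, M_2 = 0.
On [3, 5], with g_1(x) = a_1 + b_1·(x - 3) + c_1·(x - 3)² + d_1·(x - 3)³: c_1 = M_1/2 = 1, d_1 = (M_2 - M_1)/(6h_1) = -1/6, b_1 = Δ_1 - h_1(2M_1 + M_2)/6 = 5/3.

1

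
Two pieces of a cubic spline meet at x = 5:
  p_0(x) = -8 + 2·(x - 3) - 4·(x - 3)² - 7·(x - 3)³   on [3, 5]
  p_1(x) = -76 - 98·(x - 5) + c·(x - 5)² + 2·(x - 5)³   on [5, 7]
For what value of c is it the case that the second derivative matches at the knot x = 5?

-46

p_0''(x) = -8 - 42·(x - 3), so p_0''(5) = -92. On the right, p_1''(5) = 2c, so c = -46.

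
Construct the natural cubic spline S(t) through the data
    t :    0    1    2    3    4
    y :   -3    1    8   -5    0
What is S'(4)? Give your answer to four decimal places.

11.3036

Put m_i = S'' at the i-th knot. Here h = (1, 1, 1, 1) and Δ = (4, 7, -13, 5), so the interior equations h_(i-1)·m_(i-1) + 2(h_(i-1)+h_i)·m_i + h_i·m_(i+1) = 6(Δ_i − Δ_(i-1)) read
  1·m_0 + 4·m_1 + 1·m_2 = 6(Δ_1 - Δ_0) = 18
  1·m_1 + 4·m_2 + 1·m_3 = 6(Δ_2 - Δ_1) = -120
  1·m_2 + 4·m_3 + 1·m_4 = 6(Δ_3 - Δ_2) = 108
Natural end conditions: m_0 = m_4 = 0.
Forward elimination and back-substitution give m_0 = 0, m_1 = 429/28, m_2 = -303/7, m_3 = 1059/28, m_4 = 0.
On [3, 4], S'(t) = b_3 + 2c_3·(t - 3) + 3d_3·(t - 3)² with b_3 = Δ_3 - h_3(2m_3 + m_4)/6 = -213/28, c_3 = m_3/2 = 1059/56, d_3 = (m_4 - m_3)/(6h_3) = -353/56. So S'(4) = 633/56.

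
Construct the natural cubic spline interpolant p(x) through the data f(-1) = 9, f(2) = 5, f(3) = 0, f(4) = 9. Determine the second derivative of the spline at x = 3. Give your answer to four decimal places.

22.3871

Write m_i for p''(x_i). With h_i = 3, 1, 1 and divided differences Δ_i = -4/3, -5, 9, the continuity of p' gives the tridiagonal system
  3·m_0 + 8·m_1 + 1·m_2 = 6(Δ_1 - Δ_0) = -22
  1·m_1 + 4·m_2 + 1·m_3 = 6(Δ_2 - Δ_1) = 84
Natural end conditions: m_0 = m_3 = 0.
Solving: m_0 = 0, m_1 = -172/31, m_2 = 694/31, m_3 = 0.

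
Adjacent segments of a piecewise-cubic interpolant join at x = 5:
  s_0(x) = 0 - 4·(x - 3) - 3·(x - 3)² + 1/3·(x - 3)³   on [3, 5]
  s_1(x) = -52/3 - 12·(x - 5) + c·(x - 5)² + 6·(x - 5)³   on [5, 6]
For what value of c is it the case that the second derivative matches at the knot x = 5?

s_0''(x) = -6 + 2·(x - 3), so s_0''(5) = -2. On the right, s_1''(5) = 2c, so c = -1.

-1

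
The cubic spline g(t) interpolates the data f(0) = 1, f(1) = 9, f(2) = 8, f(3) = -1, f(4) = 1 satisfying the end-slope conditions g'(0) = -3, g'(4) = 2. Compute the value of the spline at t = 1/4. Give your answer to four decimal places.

Put M_i = g'' at the i-th knot. Here h = (1, 1, 1, 1) and Δ = (8, -1, -9, 2), so the interior equations h_(i-1)·M_(i-1) + 2(h_(i-1)+h_i)·M_i + h_i·M_(i+1) = 6(Δ_i − Δ_(i-1)) read
  1·M_0 + 4·M_1 + 1·M_2 = 6(Δ_1 - Δ_0) = -54
  1·M_1 + 4·M_2 + 1·M_3 = 6(Δ_2 - Δ_1) = -48
  1·M_2 + 4·M_3 + 1·M_4 = 6(Δ_3 - Δ_2) = 66
Clamped end conditions give two more equations: 2h_0·M_0 + h_0·M_1 = 6(Δ_0 - g'(0)) = 66 and h_3·M_3 + 2h_3·M_4 = 6(g'(4) - Δ_3) = 0.
Hence M_0 = 1223/28, M_1 = -299/14, M_2 = -49/4, M_3 = 313/14, M_4 = -313/28.
On [0, 1], g(t) = 1 - 3·t + 1223/56·t² - 607/56·t³.
With t = 1/4: g(1/4) = 5181/3584.

1.4456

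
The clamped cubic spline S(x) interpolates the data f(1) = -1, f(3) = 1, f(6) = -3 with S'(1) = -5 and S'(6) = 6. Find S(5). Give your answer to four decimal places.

-4.5407

Put M_i = S'' at the i-th knot. Here h = (2, 3) and Δ = (1, -4/3), so the interior equations h_(i-1)·M_(i-1) + 2(h_(i-1)+h_i)·M_i + h_i·M_(i+1) = 6(Δ_i − Δ_(i-1)) read
  2·M_0 + 10·M_1 + 3·M_2 = 6(Δ_1 - Δ_0) = -14
Clamped end conditions give two more equations: 2h_0·M_0 + h_0·M_1 = 6(Δ_0 - S'(1)) = 36 and h_1·M_1 + 2h_1·M_2 = 6(S'(6) - Δ_1) = 44.
Hence M_0 = 63/5, M_1 = -36/5, M_2 = 164/15.
On [3, 6], S(x) = 1 + 2/5·(x - 3) - 18/5·(x - 3)² + 136/135·(x - 3)³.
With (x - 3) = 2: S(5) = -613/135.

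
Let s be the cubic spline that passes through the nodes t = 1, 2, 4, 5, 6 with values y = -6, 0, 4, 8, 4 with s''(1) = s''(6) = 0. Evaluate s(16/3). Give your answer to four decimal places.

7.5046

Write m_i for s''(x_i). With h_i = 1, 2, 1, 1 and divided differences Δ_i = 6, 2, 4, -4, the continuity of s' gives the tridiagonal system
  1·m_0 + 6·m_1 + 2·m_2 = 6(Δ_1 - Δ_0) = -24
  2·m_1 + 6·m_2 + 1·m_3 = 6(Δ_2 - Δ_1) = 12
  1·m_2 + 4·m_3 + 1·m_4 = 6(Δ_3 - Δ_2) = -48
Natural end conditions: m_0 = m_4 = 0.
Hence m_0 = 0, m_1 = -372/61, m_2 = 384/61, m_3 = -828/61, m_4 = 0.
On [5, 6], s(t) = 8 + 32/61·(t - 5) - 414/61·(t - 5)² + 138/61·(t - 5)³.
With (t - 5) = 1/3: s(16/3) = 4120/549.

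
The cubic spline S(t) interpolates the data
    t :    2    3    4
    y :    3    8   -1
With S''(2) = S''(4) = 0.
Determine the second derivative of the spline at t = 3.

-21

Let σ_i = S''(x_i). Step sizes h_i = 1, 1; slopes of the chords Δ_i = (y_(i+1) - y_i)/h_i = 5, -9.
  1·σ_0 + 4·σ_1 + 1·σ_2 = 6(Δ_1 - Δ_0) = -84
Natural end conditions: σ_0 = σ_2 = 0.
Forward elimination and back-substitution give σ_0 = 0, σ_1 = -21, σ_2 = 0.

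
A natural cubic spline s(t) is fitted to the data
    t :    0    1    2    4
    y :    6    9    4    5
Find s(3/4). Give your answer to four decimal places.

9.0132

With σ_i denoting the second derivative at x_i, h_i = 1, 1, 2, and Δ_i = (y_(i+1) − y_i)/h_i = 3, -5, 1/2:
  1·σ_0 + 4·σ_1 + 1·σ_2 = 6(Δ_1 - Δ_0) = -48
  1·σ_1 + 6·σ_2 + 2·σ_3 = 6(Δ_2 - Δ_1) = 33
Natural end conditions: σ_0 = σ_3 = 0.
Solving: σ_0 = 0, σ_1 = -321/23, σ_2 = 180/23, σ_3 = 0.
On [0, 1], s(t) = 6 + 245/46·t + 0·t² - 107/46·t³.
With t = 3/4: s(3/4) = 26535/2944.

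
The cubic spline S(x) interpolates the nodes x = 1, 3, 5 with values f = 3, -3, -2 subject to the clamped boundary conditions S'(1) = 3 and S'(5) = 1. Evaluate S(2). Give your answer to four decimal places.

1.4688

Let σ_i = S''(x_i). Step sizes h_i = 2, 2; slopes of the chords Δ_i = (y_(i+1) - y_i)/h_i = -3, 1/2.
  2·σ_0 + 8·σ_1 + 2·σ_2 = 6(Δ_1 - Δ_0) = 21
Clamped end conditions give two more equations: 2h_0·σ_0 + h_0·σ_1 = 6(Δ_0 - S'(1)) = -36 and h_1·σ_1 + 2h_1·σ_2 = 6(S'(5) - Δ_1) = 3.
Forward elimination and back-substitution give σ_0 = -97/8, σ_1 = 25/4, σ_2 = -19/8.
On [1, 3], S(x) = 3 + 3·(x - 1) - 97/16·(x - 1)² + 49/32·(x - 1)³.
With (x - 1) = 1: S(2) = 47/32.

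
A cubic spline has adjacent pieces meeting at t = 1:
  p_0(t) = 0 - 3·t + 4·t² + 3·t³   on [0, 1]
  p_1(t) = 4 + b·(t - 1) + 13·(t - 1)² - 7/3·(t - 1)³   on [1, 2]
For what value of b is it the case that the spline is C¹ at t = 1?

14

p_0'(t) = -3 + 8·t + 9·t², so p_0'(1) = 14. On the right, p_1'(1) = b, so b = 14.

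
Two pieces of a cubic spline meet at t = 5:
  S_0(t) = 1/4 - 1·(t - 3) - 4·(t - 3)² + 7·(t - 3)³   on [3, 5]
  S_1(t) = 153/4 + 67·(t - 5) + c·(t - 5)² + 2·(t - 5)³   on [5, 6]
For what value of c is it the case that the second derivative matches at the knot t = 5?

S_0''(t) = -8 + 42·(t - 3), so S_0''(5) = 76. On the right, S_1''(5) = 2c, so c = 38.

38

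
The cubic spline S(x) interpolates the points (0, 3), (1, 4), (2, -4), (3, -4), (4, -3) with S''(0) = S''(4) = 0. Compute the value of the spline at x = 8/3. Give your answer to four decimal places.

Let σ_i = S''(x_i). Step sizes h_i = 1, 1, 1, 1; slopes of the chords Δ_i = (y_(i+1) - y_i)/h_i = 1, -8, 0, 1.
  1·σ_0 + 4·σ_1 + 1·σ_2 = 6(Δ_1 - Δ_0) = -54
  1·σ_1 + 4·σ_2 + 1·σ_3 = 6(Δ_2 - Δ_1) = 48
  1·σ_2 + 4·σ_3 + 1·σ_4 = 6(Δ_3 - Δ_2) = 6
Natural end conditions: σ_0 = σ_4 = 0.
Hence σ_0 = 0, σ_1 = -249/14, σ_2 = 120/7, σ_3 = -39/14, σ_4 = 0.
On [2, 3], S(x) = -4 - 21/4·(x - 2) + 60/7·(x - 2)² - 93/28·(x - 2)³.
With (x - 2) = 2/3: S(8/3) = -589/126.

-4.6746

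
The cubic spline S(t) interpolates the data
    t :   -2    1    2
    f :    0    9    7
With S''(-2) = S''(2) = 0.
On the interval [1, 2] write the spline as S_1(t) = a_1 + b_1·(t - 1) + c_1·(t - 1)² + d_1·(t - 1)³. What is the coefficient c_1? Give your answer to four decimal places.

Let M_i = S''(x_i). Step sizes h_i = 3, 1; slopes of the chords Δ_i = (y_(i+1) - y_i)/h_i = 3, -2.
  3·M_0 + 8·M_1 + 1·M_2 = 6(Δ_1 - Δ_0) = -30
Natural end conditions: M_0 = M_2 = 0.
Hence M_0 = 0, M_1 = -15/4, M_2 = 0.
On [1, 2], with S_1(t) = a_1 + b_1·(t - 1) + c_1·(t - 1)² + d_1·(t - 1)³: c_1 = M_1/2 = -15/8, d_1 = (M_2 - M_1)/(6h_1) = 5/8, b_1 = Δ_1 - h_1(2M_1 + M_2)/6 = -3/4.

-1.8750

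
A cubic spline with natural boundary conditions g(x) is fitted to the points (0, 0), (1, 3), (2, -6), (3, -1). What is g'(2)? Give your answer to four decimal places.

With σ_i denoting the second derivative at x_i, h_i = 1, 1, 1, and Δ_i = (y_(i+1) − y_i)/h_i = 3, -9, 5:
  1·σ_0 + 4·σ_1 + 1·σ_2 = 6(Δ_1 - Δ_0) = -72
  1·σ_1 + 4·σ_2 + 1·σ_3 = 6(Δ_2 - Δ_1) = 84
Natural end conditions: σ_0 = σ_3 = 0.
Solving: σ_0 = 0, σ_1 = -124/5, σ_2 = 136/5, σ_3 = 0.
On [2, 3], g'(x) = b_2 + 2c_2·(x - 2) + 3d_2·(x - 2)² with b_2 = Δ_2 - h_2(2σ_2 + σ_3)/6 = -61/15, c_2 = σ_2/2 = 68/5, d_2 = (σ_3 - σ_2)/(6h_2) = -68/15. So g'(2) = -61/15.

-4.0667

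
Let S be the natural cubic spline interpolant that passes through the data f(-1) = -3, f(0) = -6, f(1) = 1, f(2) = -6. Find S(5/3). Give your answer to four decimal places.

-2.3630

Put σ_i = S'' at the i-th knot. Here h = (1, 1, 1) and Δ = (-3, 7, -7), so the interior equations h_(i-1)·σ_(i-1) + 2(h_(i-1)+h_i)·σ_i + h_i·σ_(i+1) = 6(Δ_i − Δ_(i-1)) read
  1·σ_0 + 4·σ_1 + 1·σ_2 = 6(Δ_1 - Δ_0) = 60
  1·σ_1 + 4·σ_2 + 1·σ_3 = 6(Δ_2 - Δ_1) = -84
Natural end conditions: σ_0 = σ_3 = 0.
Hence σ_0 = 0, σ_1 = 108/5, σ_2 = -132/5, σ_3 = 0.
On [1, 2], S(t) = 1 + 9/5·(t - 1) - 66/5·(t - 1)² + 22/5·(t - 1)³.
With (t - 1) = 2/3: S(5/3) = -319/135.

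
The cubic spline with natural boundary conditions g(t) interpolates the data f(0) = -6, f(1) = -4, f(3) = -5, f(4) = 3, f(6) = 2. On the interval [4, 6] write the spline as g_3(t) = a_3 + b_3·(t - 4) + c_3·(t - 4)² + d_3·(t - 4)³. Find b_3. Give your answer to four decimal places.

6.5538

Let M_i = g''(x_i). Step sizes h_i = 1, 2, 1, 2; slopes of the chords Δ_i = (y_(i+1) - y_i)/h_i = 2, -1/2, 8, -1/2.
  1·M_0 + 6·M_1 + 2·M_2 = 6(Δ_1 - Δ_0) = -15
  2·M_1 + 6·M_2 + 1·M_3 = 6(Δ_2 - Δ_1) = 51
  1·M_2 + 6·M_3 + 2·M_4 = 6(Δ_3 - Δ_2) = -51
Natural end conditions: M_0 = M_4 = 0.
Hence M_0 = 0, M_1 = -413/62, M_2 = 387/31, M_3 = -328/31, M_4 = 0.
On [4, 6], with g_3(t) = a_3 + b_3·(t - 4) + c_3·(t - 4)² + d_3·(t - 4)³: c_3 = M_3/2 = -164/31, d_3 = (M_4 - M_3)/(6h_3) = 82/93, b_3 = Δ_3 - h_3(2M_3 + M_4)/6 = 1219/186.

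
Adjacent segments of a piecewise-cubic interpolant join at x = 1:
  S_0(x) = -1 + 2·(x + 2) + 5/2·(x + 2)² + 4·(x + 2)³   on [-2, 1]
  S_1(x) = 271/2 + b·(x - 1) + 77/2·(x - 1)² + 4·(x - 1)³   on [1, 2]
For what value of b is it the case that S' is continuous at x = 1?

125

S_0'(x) = 2 + 5·(x + 2) + 12·(x + 2)², so S_0'(1) = 125. On the right, S_1'(1) = b, so b = 125.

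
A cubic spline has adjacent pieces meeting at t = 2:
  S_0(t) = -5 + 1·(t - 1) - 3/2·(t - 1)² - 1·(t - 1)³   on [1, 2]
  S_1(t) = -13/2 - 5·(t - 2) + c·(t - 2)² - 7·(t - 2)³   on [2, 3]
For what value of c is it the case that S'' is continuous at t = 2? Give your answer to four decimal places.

-4.5000

S_0''(t) = -3 - 6·(t - 1), so S_0''(2) = -9. On the right, S_1''(2) = 2c, so c = -9/2.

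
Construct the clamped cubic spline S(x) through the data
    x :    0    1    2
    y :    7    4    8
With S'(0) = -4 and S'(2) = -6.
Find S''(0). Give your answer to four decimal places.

-8.5000

With M_i denoting the second derivative at x_i, h_i = 1, 1, and Δ_i = (y_(i+1) − y_i)/h_i = -3, 4:
  1·M_0 + 4·M_1 + 1·M_2 = 6(Δ_1 - Δ_0) = 42
Clamped end conditions give two more equations: 2h_0·M_0 + h_0·M_1 = 6(Δ_0 - S'(0)) = 6 and h_1·M_1 + 2h_1·M_2 = 6(S'(2) - Δ_1) = -60.
Hence M_0 = -17/2, M_1 = 23, M_2 = -83/2.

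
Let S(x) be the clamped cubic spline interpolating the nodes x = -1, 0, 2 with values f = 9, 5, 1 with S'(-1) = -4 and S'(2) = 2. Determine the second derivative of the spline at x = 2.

6

Let M_i = S''(x_i). Step sizes h_i = 1, 2; slopes of the chords Δ_i = (y_(i+1) - y_i)/h_i = -4, -2.
  1·M_0 + 6·M_1 + 2·M_2 = 6(Δ_1 - Δ_0) = 12
Clamped end conditions give two more equations: 2h_0·M_0 + h_0·M_1 = 6(Δ_0 - S'(-1)) = 0 and h_1·M_1 + 2h_1·M_2 = 6(S'(2) - Δ_1) = 24.
Solving the tridiagonal system: M_0 = 0, M_1 = 0, M_2 = 6.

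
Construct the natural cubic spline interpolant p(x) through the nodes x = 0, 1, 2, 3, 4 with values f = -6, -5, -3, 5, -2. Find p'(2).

7

Let M_i = p''(x_i). Step sizes h_i = 1, 1, 1, 1; slopes of the chords Δ_i = (y_(i+1) - y_i)/h_i = 1, 2, 8, -7.
  1·M_0 + 4·M_1 + 1·M_2 = 6(Δ_1 - Δ_0) = 6
  1·M_1 + 4·M_2 + 1·M_3 = 6(Δ_2 - Δ_1) = 36
  1·M_2 + 4·M_3 + 1·M_4 = 6(Δ_3 - Δ_2) = -90
Natural end conditions: M_0 = M_4 = 0.
Forward elimination and back-substitution give M_0 = 0, M_1 = -18/7, M_2 = 114/7, M_3 = -186/7, M_4 = 0.
On [2, 3], p'(x) = b_2 + 2c_2·(x - 2) + 3d_2·(x - 2)² with b_2 = Δ_2 - h_2(2M_2 + M_3)/6 = 7, c_2 = M_2/2 = 57/7, d_2 = (M_3 - M_2)/(6h_2) = -50/7. So p'(2) = 7.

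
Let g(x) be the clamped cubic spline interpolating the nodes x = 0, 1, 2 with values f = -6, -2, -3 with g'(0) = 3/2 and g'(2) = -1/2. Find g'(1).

2

Let m_i = g''(x_i). Step sizes h_i = 1, 1; slopes of the chords Δ_i = (y_(i+1) - y_i)/h_i = 4, -1.
  1·m_0 + 4·m_1 + 1·m_2 = 6(Δ_1 - Δ_0) = -30
Clamped end conditions give two more equations: 2h_0·m_0 + h_0·m_1 = 6(Δ_0 - g'(0)) = 15 and h_1·m_1 + 2h_1·m_2 = 6(g'(2) - Δ_1) = 3.
Forward elimination and back-substitution give m_0 = 14, m_1 = -13, m_2 = 8.
On [1, 2], g'(x) = b_1 + 2c_1·(x - 1) + 3d_1·(x - 1)² with b_1 = Δ_1 - h_1(2m_1 + m_2)/6 = 2, c_1 = m_1/2 = -13/2, d_1 = (m_2 - m_1)/(6h_1) = 7/2. So g'(1) = 2.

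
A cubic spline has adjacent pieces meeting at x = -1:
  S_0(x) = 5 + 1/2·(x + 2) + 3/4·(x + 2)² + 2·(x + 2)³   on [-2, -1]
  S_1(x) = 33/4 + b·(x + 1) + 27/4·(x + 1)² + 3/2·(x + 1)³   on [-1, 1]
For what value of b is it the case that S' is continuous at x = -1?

8

S_0'(x) = 1/2 + 3/2·(x + 2) + 6·(x + 2)², so S_0'(-1) = 8. On the right, S_1'(-1) = b, so b = 8.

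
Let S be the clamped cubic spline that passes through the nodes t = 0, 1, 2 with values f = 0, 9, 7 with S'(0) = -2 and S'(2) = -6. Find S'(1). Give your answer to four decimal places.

Write m_i for S''(x_i). With h_i = 1, 1 and divided differences Δ_i = 9, -2, the continuity of S' gives the tridiagonal system
  1·m_0 + 4·m_1 + 1·m_2 = 6(Δ_1 - Δ_0) = -66
Clamped end conditions give two more equations: 2h_0·m_0 + h_0·m_1 = 6(Δ_0 - S'(0)) = 66 and h_1·m_1 + 2h_1·m_2 = 6(S'(2) - Δ_1) = -24.
Forward elimination and back-substitution give m_0 = 95/2, m_1 = -29, m_2 = 5/2.
On [1, 2], S'(t) = b_1 + 2c_1·(t - 1) + 3d_1·(t - 1)² with b_1 = Δ_1 - h_1(2m_1 + m_2)/6 = 29/4, c_1 = m_1/2 = -29/2, d_1 = (m_2 - m_1)/(6h_1) = 21/4. So S'(1) = 29/4.

7.2500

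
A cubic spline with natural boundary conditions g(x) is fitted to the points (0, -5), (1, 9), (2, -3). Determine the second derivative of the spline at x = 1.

-39

Put M_i = g'' at the i-th knot. Here h = (1, 1) and Δ = (14, -12), so the interior equations h_(i-1)·M_(i-1) + 2(h_(i-1)+h_i)·M_i + h_i·M_(i+1) = 6(Δ_i − Δ_(i-1)) read
  1·M_0 + 4·M_1 + 1·M_2 = 6(Δ_1 - Δ_0) = -156
Natural end conditions: M_0 = M_2 = 0.
Hence M_0 = 0, M_1 = -39, M_2 = 0.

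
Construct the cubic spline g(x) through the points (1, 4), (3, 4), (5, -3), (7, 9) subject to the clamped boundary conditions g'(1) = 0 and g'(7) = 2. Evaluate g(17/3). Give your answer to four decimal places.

Write σ_i for g''(x_i). With h_i = 2, 2, 2 and divided differences Δ_i = 0, -7/2, 6, the continuity of g' gives the tridiagonal system
  2·σ_0 + 8·σ_1 + 2·σ_2 = 6(Δ_1 - Δ_0) = -21
  2·σ_1 + 8·σ_2 + 2·σ_3 = 6(Δ_2 - Δ_1) = 57
Clamped end conditions give two more equations: 2h_0·σ_0 + h_0·σ_1 = 6(Δ_0 - g'(1)) = 0 and h_2·σ_2 + 2h_2·σ_3 = 6(g'(7) - Δ_2) = -24.
Solving the tridiagonal system: σ_0 = 19/6, σ_1 = -19/3, σ_2 = 35/3, σ_3 = -71/6.
On [5, 7], g(x) = -3 + 13/6·(x - 5) + 35/6·(x - 5)² - 47/24·(x - 5)³.
With (x - 5) = 2/3: g(17/3) = 37/81.

0.4568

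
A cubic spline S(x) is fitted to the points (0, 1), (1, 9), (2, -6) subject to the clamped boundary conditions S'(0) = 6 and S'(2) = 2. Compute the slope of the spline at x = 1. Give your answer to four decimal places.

Let M_i = S''(x_i). Step sizes h_i = 1, 1; slopes of the chords Δ_i = (y_(i+1) - y_i)/h_i = 8, -15.
  1·M_0 + 4·M_1 + 1·M_2 = 6(Δ_1 - Δ_0) = -138
Clamped end conditions give two more equations: 2h_0·M_0 + h_0·M_1 = 6(Δ_0 - S'(0)) = 12 and h_1·M_1 + 2h_1·M_2 = 6(S'(2) - Δ_1) = 102.
Solving the tridiagonal system: M_0 = 77/2, M_1 = -65, M_2 = 167/2.
On [1, 2], S'(x) = b_1 + 2c_1·(x - 1) + 3d_1·(x - 1)² with b_1 = Δ_1 - h_1(2M_1 + M_2)/6 = -29/4, c_1 = M_1/2 = -65/2, d_1 = (M_2 - M_1)/(6h_1) = 99/4. So S'(1) = -29/4.

-7.2500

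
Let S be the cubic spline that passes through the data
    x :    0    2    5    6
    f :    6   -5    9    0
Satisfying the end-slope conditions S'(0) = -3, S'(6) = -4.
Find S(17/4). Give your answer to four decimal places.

Write M_i for S''(x_i). With h_i = 2, 3, 1 and divided differences Δ_i = -11/2, 14/3, -9, the continuity of S' gives the tridiagonal system
  2·M_0 + 10·M_1 + 3·M_2 = 6(Δ_1 - Δ_0) = 61
  3·M_1 + 8·M_2 + 1·M_3 = 6(Δ_2 - Δ_1) = -82
Clamped end conditions give two more equations: 2h_0·M_0 + h_0·M_1 = 6(Δ_0 - S'(0)) = -15 and h_2·M_2 + 2h_2·M_3 = 6(S'(6) - Δ_2) = 30.
Hence M_0 = -829/78, M_1 = 1073/78, M_2 = -719/39, M_3 = 1889/78.
On [2, 5], S(x) = -5 + 5/39·(x - 2) + 1073/156·(x - 2)² - 93/52·(x - 2)³.
With (x - 2) = 9/4: S(17/4) = 32407/3328.

9.7377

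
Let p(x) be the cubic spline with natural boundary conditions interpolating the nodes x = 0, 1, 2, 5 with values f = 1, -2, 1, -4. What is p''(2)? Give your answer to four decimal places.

-4.7742

Let M_i = p''(x_i). Step sizes h_i = 1, 1, 3; slopes of the chords Δ_i = (y_(i+1) - y_i)/h_i = -3, 3, -5/3.
  1·M_0 + 4·M_1 + 1·M_2 = 6(Δ_1 - Δ_0) = 36
  1·M_1 + 8·M_2 + 3·M_3 = 6(Δ_2 - Δ_1) = -28
Natural end conditions: M_0 = M_3 = 0.
Solving the tridiagonal system: M_0 = 0, M_1 = 316/31, M_2 = -148/31, M_3 = 0.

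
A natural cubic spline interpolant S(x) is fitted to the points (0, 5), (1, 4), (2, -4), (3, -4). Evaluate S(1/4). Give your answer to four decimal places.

5.3125

Let M_i = S''(x_i). Step sizes h_i = 1, 1, 1; slopes of the chords Δ_i = (y_(i+1) - y_i)/h_i = -1, -8, 0.
  1·M_0 + 4·M_1 + 1·M_2 = 6(Δ_1 - Δ_0) = -42
  1·M_1 + 4·M_2 + 1·M_3 = 6(Δ_2 - Δ_1) = 48
Natural end conditions: M_0 = M_3 = 0.
Solving the tridiagonal system: M_0 = 0, M_1 = -72/5, M_2 = 78/5, M_3 = 0.
On [0, 1], S(x) = 5 + 7/5·x + 0·x² - 12/5·x³.
With x = 1/4: S(1/4) = 85/16.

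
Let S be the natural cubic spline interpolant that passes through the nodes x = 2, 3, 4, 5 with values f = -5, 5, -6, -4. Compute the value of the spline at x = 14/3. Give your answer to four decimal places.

-6.1086

Let m_i = S''(x_i). Step sizes h_i = 1, 1, 1; slopes of the chords Δ_i = (y_(i+1) - y_i)/h_i = 10, -11, 2.
  1·m_0 + 4·m_1 + 1·m_2 = 6(Δ_1 - Δ_0) = -126
  1·m_1 + 4·m_2 + 1·m_3 = 6(Δ_2 - Δ_1) = 78
Natural end conditions: m_0 = m_3 = 0.
Forward elimination and back-substitution give m_0 = 0, m_1 = -194/5, m_2 = 146/5, m_3 = 0.
On [4, 5], S(x) = -6 - 116/15·(x - 4) + 73/5·(x - 4)² - 73/15·(x - 4)³.
With (x - 4) = 2/3: S(14/3) = -2474/405.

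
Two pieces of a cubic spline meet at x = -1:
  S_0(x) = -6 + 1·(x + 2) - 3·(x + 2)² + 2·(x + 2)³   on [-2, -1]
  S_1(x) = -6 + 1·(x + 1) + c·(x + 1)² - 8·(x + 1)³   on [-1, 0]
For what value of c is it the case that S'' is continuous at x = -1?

3

S_0''(x) = -6 + 12·(x + 2), so S_0''(-1) = 6. On the right, S_1''(-1) = 2c, so c = 3.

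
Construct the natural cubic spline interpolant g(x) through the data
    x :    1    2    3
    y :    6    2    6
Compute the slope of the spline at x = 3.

6

Put M_i = g'' at the i-th knot. Here h = (1, 1) and Δ = (-4, 4), so the interior equations h_(i-1)·M_(i-1) + 2(h_(i-1)+h_i)·M_i + h_i·M_(i+1) = 6(Δ_i − Δ_(i-1)) read
  1·M_0 + 4·M_1 + 1·M_2 = 6(Δ_1 - Δ_0) = 48
Natural end conditions: M_0 = M_2 = 0.
Forward elimination and back-substitution give M_0 = 0, M_1 = 12, M_2 = 0.
On [2, 3], g'(x) = b_1 + 2c_1·(x - 2) + 3d_1·(x - 2)² with b_1 = Δ_1 - h_1(2M_1 + M_2)/6 = 0, c_1 = M_1/2 = 6, d_1 = (M_2 - M_1)/(6h_1) = -2. So g'(3) = 6.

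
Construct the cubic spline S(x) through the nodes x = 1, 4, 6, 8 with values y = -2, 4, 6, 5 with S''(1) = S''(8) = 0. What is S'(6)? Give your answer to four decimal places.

0.1842

Put M_i = S'' at the i-th knot. Here h = (3, 2, 2) and Δ = (2, 1, -1/2), so the interior equations h_(i-1)·M_(i-1) + 2(h_(i-1)+h_i)·M_i + h_i·M_(i+1) = 6(Δ_i − Δ_(i-1)) read
  3·M_0 + 10·M_1 + 2·M_2 = 6(Δ_1 - Δ_0) = -6
  2·M_1 + 8·M_2 + 2·M_3 = 6(Δ_2 - Δ_1) = -9
Natural end conditions: M_0 = M_3 = 0.
Forward elimination and back-substitution give M_0 = 0, M_1 = -15/38, M_2 = -39/38, M_3 = 0.
On [6, 8], S'(x) = b_2 + 2c_2·(x - 6) + 3d_2·(x - 6)² with b_2 = Δ_2 - h_2(2M_2 + M_3)/6 = 7/38, c_2 = M_2/2 = -39/76, d_2 = (M_3 - M_2)/(6h_2) = 13/152. So S'(6) = 7/38.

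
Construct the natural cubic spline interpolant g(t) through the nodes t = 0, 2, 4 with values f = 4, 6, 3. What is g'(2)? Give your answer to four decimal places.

Write m_i for g''(x_i). With h_i = 2, 2 and divided differences Δ_i = 1, -3/2, the continuity of g' gives the tridiagonal system
  2·m_0 + 8·m_1 + 2·m_2 = 6(Δ_1 - Δ_0) = -15
Natural end conditions: m_0 = m_2 = 0.
Solving the tridiagonal system: m_0 = 0, m_1 = -15/8, m_2 = 0.
On [2, 4], g'(t) = b_1 + 2c_1·(t - 2) + 3d_1·(t - 2)² with b_1 = Δ_1 - h_1(2m_1 + m_2)/6 = -1/4, c_1 = m_1/2 = -15/16, d_1 = (m_2 - m_1)/(6h_1) = 5/32. So g'(2) = -1/4.

-0.2500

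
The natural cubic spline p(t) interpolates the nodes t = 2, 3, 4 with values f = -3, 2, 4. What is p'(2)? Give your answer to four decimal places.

Let σ_i = p''(x_i). Step sizes h_i = 1, 1; slopes of the chords Δ_i = (y_(i+1) - y_i)/h_i = 5, 2.
  1·σ_0 + 4·σ_1 + 1·σ_2 = 6(Δ_1 - Δ_0) = -18
Natural end conditions: σ_0 = σ_2 = 0.
Forward elimination and back-substitution give σ_0 = 0, σ_1 = -9/2, σ_2 = 0.
On [2, 3], p'(t) = b_0 + 2c_0·(t - 2) + 3d_0·(t - 2)² with b_0 = Δ_0 - h_0(2σ_0 + σ_1)/6 = 23/4, c_0 = σ_0/2 = 0, d_0 = (σ_1 - σ_0)/(6h_0) = -3/4. So p'(2) = 23/4.

5.7500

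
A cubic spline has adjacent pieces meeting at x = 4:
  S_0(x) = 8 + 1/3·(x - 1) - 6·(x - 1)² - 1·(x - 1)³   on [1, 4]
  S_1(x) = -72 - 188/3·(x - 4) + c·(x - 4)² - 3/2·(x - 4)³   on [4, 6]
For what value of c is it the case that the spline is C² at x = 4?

-15

S_0''(x) = -12 - 6·(x - 1), so S_0''(4) = -30. On the right, S_1''(4) = 2c, so c = -15.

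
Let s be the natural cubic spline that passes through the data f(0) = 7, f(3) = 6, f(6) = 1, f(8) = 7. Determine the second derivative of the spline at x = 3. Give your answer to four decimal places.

-1.4775

With m_i denoting the second derivative at x_i, h_i = 3, 3, 2, and Δ_i = (y_(i+1) − y_i)/h_i = -1/3, -5/3, 3:
  3·m_0 + 12·m_1 + 3·m_2 = 6(Δ_1 - Δ_0) = -8
  3·m_1 + 10·m_2 + 2·m_3 = 6(Δ_2 - Δ_1) = 28
Natural end conditions: m_0 = m_3 = 0.
Forward elimination and back-substitution give m_0 = 0, m_1 = -164/111, m_2 = 120/37, m_3 = 0.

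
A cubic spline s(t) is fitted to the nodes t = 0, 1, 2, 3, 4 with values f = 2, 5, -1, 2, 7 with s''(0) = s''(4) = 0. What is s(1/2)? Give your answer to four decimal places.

4.6317

Let m_i = s''(x_i). Step sizes h_i = 1, 1, 1, 1; slopes of the chords Δ_i = (y_(i+1) - y_i)/h_i = 3, -6, 3, 5.
  1·m_0 + 4·m_1 + 1·m_2 = 6(Δ_1 - Δ_0) = -54
  1·m_1 + 4·m_2 + 1·m_3 = 6(Δ_2 - Δ_1) = 54
  1·m_2 + 4·m_3 + 1·m_4 = 6(Δ_3 - Δ_2) = 12
Natural end conditions: m_0 = m_4 = 0.
Solving the tridiagonal system: m_0 = 0, m_1 = -507/28, m_2 = 129/7, m_3 = -45/28, m_4 = 0.
On [0, 1], s(t) = 2 + 337/56·t + 0·t² - 169/56·t³.
With t = 1/2: s(1/2) = 2075/448.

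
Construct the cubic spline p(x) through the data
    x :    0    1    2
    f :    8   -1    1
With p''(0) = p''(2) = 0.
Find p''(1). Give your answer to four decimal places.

Put M_i = p'' at the i-th knot. Here h = (1, 1) and Δ = (-9, 2), so the interior equations h_(i-1)·M_(i-1) + 2(h_(i-1)+h_i)·M_i + h_i·M_(i+1) = 6(Δ_i − Δ_(i-1)) read
  1·M_0 + 4·M_1 + 1·M_2 = 6(Δ_1 - Δ_0) = 66
Natural end conditions: M_0 = M_2 = 0.
Solving: M_0 = 0, M_1 = 33/2, M_2 = 0.

16.5000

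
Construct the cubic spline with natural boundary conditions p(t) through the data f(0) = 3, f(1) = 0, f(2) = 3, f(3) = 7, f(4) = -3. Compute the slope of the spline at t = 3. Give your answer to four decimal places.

With m_i denoting the second derivative at x_i, h_i = 1, 1, 1, 1, and Δ_i = (y_(i+1) − y_i)/h_i = -3, 3, 4, -10:
  1·m_0 + 4·m_1 + 1·m_2 = 6(Δ_1 - Δ_0) = 36
  1·m_1 + 4·m_2 + 1·m_3 = 6(Δ_2 - Δ_1) = 6
  1·m_2 + 4·m_3 + 1·m_4 = 6(Δ_3 - Δ_2) = -84
Natural end conditions: m_0 = m_4 = 0.
Solving: m_0 = 0, m_1 = 54/7, m_2 = 36/7, m_3 = -156/7, m_4 = 0.
On [3, 4], p'(t) = b_3 + 2c_3·(t - 3) + 3d_3·(t - 3)² with b_3 = Δ_3 - h_3(2m_3 + m_4)/6 = -18/7, c_3 = m_3/2 = -78/7, d_3 = (m_4 - m_3)/(6h_3) = 26/7. So p'(3) = -18/7.

-2.5714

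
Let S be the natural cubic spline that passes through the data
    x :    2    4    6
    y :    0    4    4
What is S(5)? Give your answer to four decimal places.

Let M_i = S''(x_i). Step sizes h_i = 2, 2; slopes of the chords Δ_i = (y_(i+1) - y_i)/h_i = 2, 0.
  2·M_0 + 8·M_1 + 2·M_2 = 6(Δ_1 - Δ_0) = -12
Natural end conditions: M_0 = M_2 = 0.
Solving the tridiagonal system: M_0 = 0, M_1 = -3/2, M_2 = 0.
On [4, 6], S(x) = 4 + 1·(x - 4) - 3/4·(x - 4)² + 1/8·(x - 4)³.
With (x - 4) = 1: S(5) = 35/8.

4.3750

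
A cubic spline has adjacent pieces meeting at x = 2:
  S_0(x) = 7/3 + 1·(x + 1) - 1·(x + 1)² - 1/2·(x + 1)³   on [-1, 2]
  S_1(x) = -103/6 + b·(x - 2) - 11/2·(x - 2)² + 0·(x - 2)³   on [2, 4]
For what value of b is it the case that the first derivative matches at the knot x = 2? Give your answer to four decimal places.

-18.5000

S_0'(x) = 1 - 2·(x + 1) - 3/2·(x + 1)², so S_0'(2) = -37/2. On the right, S_1'(2) = b, so b = -37/2.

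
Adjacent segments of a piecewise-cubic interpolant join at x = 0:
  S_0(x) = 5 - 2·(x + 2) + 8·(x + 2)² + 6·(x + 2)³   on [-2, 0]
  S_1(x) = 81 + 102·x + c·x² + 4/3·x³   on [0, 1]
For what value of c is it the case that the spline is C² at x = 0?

44

S_0''(x) = 16 + 36·(x + 2), so S_0''(0) = 88. On the right, S_1''(0) = 2c, so c = 44.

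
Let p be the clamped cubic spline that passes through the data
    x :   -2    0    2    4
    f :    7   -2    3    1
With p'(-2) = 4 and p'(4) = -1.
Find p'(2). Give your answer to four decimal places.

2.1333

Let σ_i = p''(x_i). Step sizes h_i = 2, 2, 2; slopes of the chords Δ_i = (y_(i+1) - y_i)/h_i = -9/2, 5/2, -1.
  2·σ_0 + 8·σ_1 + 2·σ_2 = 6(Δ_1 - Δ_0) = 42
  2·σ_1 + 8·σ_2 + 2·σ_3 = 6(Δ_2 - Δ_1) = -21
Clamped end conditions give two more equations: 2h_0·σ_0 + h_0·σ_1 = 6(Δ_0 - p'(-2)) = -51 and h_2·σ_2 + 2h_2·σ_3 = 6(p'(4) - Δ_2) = 0.
Solving: σ_0 = -277/15, σ_1 = 343/30, σ_2 = -94/15, σ_3 = 47/15.
On [2, 4], p'(x) = b_2 + 2c_2·(x - 2) + 3d_2·(x - 2)² with b_2 = Δ_2 - h_2(2σ_2 + σ_3)/6 = 32/15, c_2 = σ_2/2 = -47/15, d_2 = (σ_3 - σ_2)/(6h_2) = 47/60. So p'(2) = 32/15.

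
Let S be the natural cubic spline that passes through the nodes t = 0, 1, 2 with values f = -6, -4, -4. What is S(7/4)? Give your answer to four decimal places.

Write σ_i for S''(x_i). With h_i = 1, 1 and divided differences Δ_i = 2, 0, the continuity of S' gives the tridiagonal system
  1·σ_0 + 4·σ_1 + 1·σ_2 = 6(Δ_1 - Δ_0) = -12
Natural end conditions: σ_0 = σ_2 = 0.
Hence σ_0 = 0, σ_1 = -3, σ_2 = 0.
On [1, 2], S(t) = -4 + 1·(t - 1) - 3/2·(t - 1)² + 1/2·(t - 1)³.
With (t - 1) = 3/4: S(7/4) = -497/128.

-3.8828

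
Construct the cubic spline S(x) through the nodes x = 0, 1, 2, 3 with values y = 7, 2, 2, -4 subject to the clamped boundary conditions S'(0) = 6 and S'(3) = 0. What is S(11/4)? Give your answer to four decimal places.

-3.2219

Put M_i = S'' at the i-th knot. Here h = (1, 1, 1) and Δ = (-5, 0, -6), so the interior equations h_(i-1)·M_(i-1) + 2(h_(i-1)+h_i)·M_i + h_i·M_(i+1) = 6(Δ_i − Δ_(i-1)) read
  1·M_0 + 4·M_1 + 1·M_2 = 6(Δ_1 - Δ_0) = 30
  1·M_1 + 4·M_2 + 1·M_3 = 6(Δ_2 - Δ_1) = -36
Clamped end conditions give two more equations: 2h_0·M_0 + h_0·M_1 = 6(Δ_0 - S'(0)) = -66 and h_2·M_2 + 2h_2·M_3 = 6(S'(3) - Δ_2) = 36.
Solving: M_0 = -226/5, M_1 = 122/5, M_2 = -112/5, M_3 = 146/5.
On [2, 3], S(x) = 2 - 17/5·(x - 2) - 56/5·(x - 2)² + 43/5·(x - 2)³.
With (x - 2) = 3/4: S(11/4) = -1031/320.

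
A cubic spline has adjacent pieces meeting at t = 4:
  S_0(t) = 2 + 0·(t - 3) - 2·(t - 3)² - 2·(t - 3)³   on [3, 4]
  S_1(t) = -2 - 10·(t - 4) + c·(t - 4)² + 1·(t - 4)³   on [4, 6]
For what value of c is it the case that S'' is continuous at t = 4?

S_0''(t) = -4 - 12·(t - 3), so S_0''(4) = -16. On the right, S_1''(4) = 2c, so c = -8.

-8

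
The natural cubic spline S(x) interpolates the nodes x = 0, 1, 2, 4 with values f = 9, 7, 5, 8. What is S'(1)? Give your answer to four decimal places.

With M_i denoting the second derivative at x_i, h_i = 1, 1, 2, and Δ_i = (y_(i+1) − y_i)/h_i = -2, -2, 3/2:
  1·M_0 + 4·M_1 + 1·M_2 = 6(Δ_1 - Δ_0) = 0
  1·M_1 + 6·M_2 + 2·M_3 = 6(Δ_2 - Δ_1) = 21
Natural end conditions: M_0 = M_3 = 0.
Hence M_0 = 0, M_1 = -21/23, M_2 = 84/23, M_3 = 0.
On [1, 2], S'(x) = b_1 + 2c_1·(x - 1) + 3d_1·(x - 1)² with b_1 = Δ_1 - h_1(2M_1 + M_2)/6 = -53/23, c_1 = M_1/2 = -21/46, d_1 = (M_2 - M_1)/(6h_1) = 35/46. So S'(1) = -53/23.

-2.3043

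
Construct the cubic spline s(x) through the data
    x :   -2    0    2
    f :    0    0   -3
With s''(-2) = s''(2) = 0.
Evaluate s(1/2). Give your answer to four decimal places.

-0.5039

Put σ_i = s'' at the i-th knot. Here h = (2, 2) and Δ = (0, -3/2), so the interior equations h_(i-1)·σ_(i-1) + 2(h_(i-1)+h_i)·σ_i + h_i·σ_(i+1) = 6(Δ_i − Δ_(i-1)) read
  2·σ_0 + 8·σ_1 + 2·σ_2 = 6(Δ_1 - Δ_0) = -9
Natural end conditions: σ_0 = σ_2 = 0.
Hence σ_0 = 0, σ_1 = -9/8, σ_2 = 0.
On [0, 2], s(x) = 0 - 3/4·x - 9/16·x² + 3/32·x³.
With x = 1/2: s(1/2) = -129/256.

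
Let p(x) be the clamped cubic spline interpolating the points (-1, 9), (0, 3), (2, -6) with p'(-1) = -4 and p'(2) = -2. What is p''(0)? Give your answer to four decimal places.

1.6667

With M_i denoting the second derivative at x_i, h_i = 1, 2, and Δ_i = (y_(i+1) − y_i)/h_i = -6, -9/2:
  1·M_0 + 6·M_1 + 2·M_2 = 6(Δ_1 - Δ_0) = 9
Clamped end conditions give two more equations: 2h_0·M_0 + h_0·M_1 = 6(Δ_0 - p'(-1)) = -12 and h_1·M_1 + 2h_1·M_2 = 6(p'(2) - Δ_1) = 15.
Solving the tridiagonal system: M_0 = -41/6, M_1 = 5/3, M_2 = 35/12.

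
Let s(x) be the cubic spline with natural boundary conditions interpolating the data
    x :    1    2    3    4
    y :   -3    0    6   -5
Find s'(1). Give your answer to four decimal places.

Let m_i = s''(x_i). Step sizes h_i = 1, 1, 1; slopes of the chords Δ_i = (y_(i+1) - y_i)/h_i = 3, 6, -11.
  1·m_0 + 4·m_1 + 1·m_2 = 6(Δ_1 - Δ_0) = 18
  1·m_1 + 4·m_2 + 1·m_3 = 6(Δ_2 - Δ_1) = -102
Natural end conditions: m_0 = m_3 = 0.
Solving: m_0 = 0, m_1 = 58/5, m_2 = -142/5, m_3 = 0.
On [1, 2], s'(x) = b_0 + 2c_0·(x - 1) + 3d_0·(x - 1)² with b_0 = Δ_0 - h_0(2m_0 + m_1)/6 = 16/15, c_0 = m_0/2 = 0, d_0 = (m_1 - m_0)/(6h_0) = 29/15. So s'(1) = 16/15.

1.0667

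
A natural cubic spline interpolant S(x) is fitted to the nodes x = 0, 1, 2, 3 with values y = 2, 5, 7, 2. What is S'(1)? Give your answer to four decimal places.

3.4000

Let m_i = S''(x_i). Step sizes h_i = 1, 1, 1; slopes of the chords Δ_i = (y_(i+1) - y_i)/h_i = 3, 2, -5.
  1·m_0 + 4·m_1 + 1·m_2 = 6(Δ_1 - Δ_0) = -6
  1·m_1 + 4·m_2 + 1·m_3 = 6(Δ_2 - Δ_1) = -42
Natural end conditions: m_0 = m_3 = 0.
Hence m_0 = 0, m_1 = 6/5, m_2 = -54/5, m_3 = 0.
On [1, 2], S'(x) = b_1 + 2c_1·(x - 1) + 3d_1·(x - 1)² with b_1 = Δ_1 - h_1(2m_1 + m_2)/6 = 17/5, c_1 = m_1/2 = 3/5, d_1 = (m_2 - m_1)/(6h_1) = -2. So S'(1) = 17/5.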